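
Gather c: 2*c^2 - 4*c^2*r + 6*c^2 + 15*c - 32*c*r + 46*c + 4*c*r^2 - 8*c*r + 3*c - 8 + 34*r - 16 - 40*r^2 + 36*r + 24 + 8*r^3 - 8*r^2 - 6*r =c^2*(8 - 4*r) + c*(4*r^2 - 40*r + 64) + 8*r^3 - 48*r^2 + 64*r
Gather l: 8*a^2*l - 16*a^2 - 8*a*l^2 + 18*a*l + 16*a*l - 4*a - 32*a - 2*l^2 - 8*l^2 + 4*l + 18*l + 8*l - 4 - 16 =-16*a^2 - 36*a + l^2*(-8*a - 10) + l*(8*a^2 + 34*a + 30) - 20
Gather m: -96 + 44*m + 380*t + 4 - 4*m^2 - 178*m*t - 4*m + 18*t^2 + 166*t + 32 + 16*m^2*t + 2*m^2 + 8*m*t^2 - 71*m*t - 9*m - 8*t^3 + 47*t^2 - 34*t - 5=m^2*(16*t - 2) + m*(8*t^2 - 249*t + 31) - 8*t^3 + 65*t^2 + 512*t - 65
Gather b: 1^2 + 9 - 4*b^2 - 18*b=-4*b^2 - 18*b + 10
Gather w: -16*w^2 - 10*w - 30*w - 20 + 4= -16*w^2 - 40*w - 16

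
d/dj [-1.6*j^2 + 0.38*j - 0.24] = 0.38 - 3.2*j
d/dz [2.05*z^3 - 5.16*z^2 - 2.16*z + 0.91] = 6.15*z^2 - 10.32*z - 2.16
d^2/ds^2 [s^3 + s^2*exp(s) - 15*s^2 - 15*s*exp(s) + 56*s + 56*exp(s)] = s^2*exp(s) - 11*s*exp(s) + 6*s + 28*exp(s) - 30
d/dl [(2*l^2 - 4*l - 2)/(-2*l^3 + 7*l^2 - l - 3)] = 2*(2*l^4 - 8*l^3 + 7*l^2 + 8*l + 5)/(4*l^6 - 28*l^5 + 53*l^4 - 2*l^3 - 41*l^2 + 6*l + 9)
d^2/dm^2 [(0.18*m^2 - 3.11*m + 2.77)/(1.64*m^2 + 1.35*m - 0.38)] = (4.44089209850063e-16*m^4 - 17.526352*m^3 + 45.374208*m^2 + 25.167768*m + 10.410302)/(4.410944*m^6 + 10.89288*m^5 + 5.900556*m^4 - 2.587545*m^3 - 1.367202*m^2 + 0.58482*m - 0.054872)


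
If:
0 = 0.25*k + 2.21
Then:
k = -8.84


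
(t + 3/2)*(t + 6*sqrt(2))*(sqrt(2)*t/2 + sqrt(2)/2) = sqrt(2)*t^3/2 + 5*sqrt(2)*t^2/4 + 6*t^2 + 3*sqrt(2)*t/4 + 15*t + 9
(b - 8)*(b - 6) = b^2 - 14*b + 48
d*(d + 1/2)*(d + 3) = d^3 + 7*d^2/2 + 3*d/2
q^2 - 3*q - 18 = (q - 6)*(q + 3)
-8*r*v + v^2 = v*(-8*r + v)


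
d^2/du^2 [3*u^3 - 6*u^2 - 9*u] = 18*u - 12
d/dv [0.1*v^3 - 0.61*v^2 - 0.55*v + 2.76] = 0.3*v^2 - 1.22*v - 0.55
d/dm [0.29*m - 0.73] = 0.290000000000000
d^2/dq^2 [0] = 0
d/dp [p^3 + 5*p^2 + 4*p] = 3*p^2 + 10*p + 4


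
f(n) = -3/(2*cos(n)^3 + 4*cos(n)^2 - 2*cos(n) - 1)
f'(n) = -3*(6*sin(n)*cos(n)^2 + 8*sin(n)*cos(n) - 2*sin(n))/(2*cos(n)^3 + 4*cos(n)^2 - 2*cos(n) - 1)^2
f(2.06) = -4.87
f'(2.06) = 30.99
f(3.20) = -1.00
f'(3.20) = -0.08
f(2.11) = -3.70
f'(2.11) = 17.73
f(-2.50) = -1.40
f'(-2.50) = -1.78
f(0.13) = -1.03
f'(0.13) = -0.55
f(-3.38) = -1.04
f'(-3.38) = 0.35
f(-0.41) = -1.45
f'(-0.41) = 2.89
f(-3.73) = -1.32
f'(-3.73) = 1.44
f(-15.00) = -1.54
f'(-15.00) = -2.37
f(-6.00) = -1.18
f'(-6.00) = -1.46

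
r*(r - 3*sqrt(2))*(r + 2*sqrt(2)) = r^3 - sqrt(2)*r^2 - 12*r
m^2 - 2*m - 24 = (m - 6)*(m + 4)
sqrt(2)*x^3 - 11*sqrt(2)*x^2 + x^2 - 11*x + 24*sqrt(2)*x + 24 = (x - 8)*(x - 3)*(sqrt(2)*x + 1)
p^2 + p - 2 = (p - 1)*(p + 2)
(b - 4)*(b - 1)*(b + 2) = b^3 - 3*b^2 - 6*b + 8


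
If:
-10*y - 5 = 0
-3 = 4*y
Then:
No Solution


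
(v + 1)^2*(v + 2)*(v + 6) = v^4 + 10*v^3 + 29*v^2 + 32*v + 12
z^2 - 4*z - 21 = (z - 7)*(z + 3)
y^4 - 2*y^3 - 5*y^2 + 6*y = y*(y - 3)*(y - 1)*(y + 2)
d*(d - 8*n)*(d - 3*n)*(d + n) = d^4 - 10*d^3*n + 13*d^2*n^2 + 24*d*n^3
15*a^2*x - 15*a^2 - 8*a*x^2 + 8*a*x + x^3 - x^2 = (-5*a + x)*(-3*a + x)*(x - 1)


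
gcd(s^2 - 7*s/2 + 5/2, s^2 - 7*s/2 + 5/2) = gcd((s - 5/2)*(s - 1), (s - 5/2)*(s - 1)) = s^2 - 7*s/2 + 5/2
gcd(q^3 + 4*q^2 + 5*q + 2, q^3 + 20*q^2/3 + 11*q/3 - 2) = q + 1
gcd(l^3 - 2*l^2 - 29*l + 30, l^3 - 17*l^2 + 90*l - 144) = l - 6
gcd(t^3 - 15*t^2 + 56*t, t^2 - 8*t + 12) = 1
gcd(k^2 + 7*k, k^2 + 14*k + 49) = k + 7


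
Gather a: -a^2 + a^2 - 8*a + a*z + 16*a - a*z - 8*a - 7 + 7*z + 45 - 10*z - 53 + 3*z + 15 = 0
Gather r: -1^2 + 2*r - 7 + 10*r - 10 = 12*r - 18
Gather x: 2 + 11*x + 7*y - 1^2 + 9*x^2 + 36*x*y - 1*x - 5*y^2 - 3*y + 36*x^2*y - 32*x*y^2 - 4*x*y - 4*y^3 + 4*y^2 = x^2*(36*y + 9) + x*(-32*y^2 + 32*y + 10) - 4*y^3 - y^2 + 4*y + 1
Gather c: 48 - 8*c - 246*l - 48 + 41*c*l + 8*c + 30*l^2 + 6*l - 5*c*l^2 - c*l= c*(-5*l^2 + 40*l) + 30*l^2 - 240*l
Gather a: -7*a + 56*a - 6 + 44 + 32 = 49*a + 70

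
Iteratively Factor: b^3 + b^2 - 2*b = (b - 1)*(b^2 + 2*b) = (b - 1)*(b + 2)*(b)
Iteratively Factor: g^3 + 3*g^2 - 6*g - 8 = (g + 4)*(g^2 - g - 2) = (g + 1)*(g + 4)*(g - 2)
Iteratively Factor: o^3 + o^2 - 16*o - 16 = (o + 4)*(o^2 - 3*o - 4) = (o - 4)*(o + 4)*(o + 1)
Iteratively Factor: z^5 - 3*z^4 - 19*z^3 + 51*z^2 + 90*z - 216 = (z + 3)*(z^4 - 6*z^3 - z^2 + 54*z - 72) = (z - 2)*(z + 3)*(z^3 - 4*z^2 - 9*z + 36) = (z - 4)*(z - 2)*(z + 3)*(z^2 - 9) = (z - 4)*(z - 2)*(z + 3)^2*(z - 3)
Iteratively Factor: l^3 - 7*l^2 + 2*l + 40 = (l + 2)*(l^2 - 9*l + 20) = (l - 4)*(l + 2)*(l - 5)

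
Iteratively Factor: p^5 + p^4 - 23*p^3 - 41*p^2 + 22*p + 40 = (p - 1)*(p^4 + 2*p^3 - 21*p^2 - 62*p - 40) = (p - 1)*(p + 4)*(p^3 - 2*p^2 - 13*p - 10) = (p - 1)*(p + 1)*(p + 4)*(p^2 - 3*p - 10) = (p - 5)*(p - 1)*(p + 1)*(p + 4)*(p + 2)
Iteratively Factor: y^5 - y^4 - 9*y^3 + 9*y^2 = (y)*(y^4 - y^3 - 9*y^2 + 9*y) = y*(y - 3)*(y^3 + 2*y^2 - 3*y) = y*(y - 3)*(y + 3)*(y^2 - y) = y*(y - 3)*(y - 1)*(y + 3)*(y)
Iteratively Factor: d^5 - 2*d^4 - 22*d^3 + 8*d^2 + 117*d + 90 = (d + 1)*(d^4 - 3*d^3 - 19*d^2 + 27*d + 90) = (d + 1)*(d + 3)*(d^3 - 6*d^2 - d + 30) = (d - 5)*(d + 1)*(d + 3)*(d^2 - d - 6) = (d - 5)*(d + 1)*(d + 2)*(d + 3)*(d - 3)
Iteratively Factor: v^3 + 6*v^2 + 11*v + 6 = (v + 3)*(v^2 + 3*v + 2) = (v + 2)*(v + 3)*(v + 1)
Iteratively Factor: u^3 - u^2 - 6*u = (u)*(u^2 - u - 6) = u*(u - 3)*(u + 2)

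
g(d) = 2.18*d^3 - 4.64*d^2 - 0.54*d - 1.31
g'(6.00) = 179.22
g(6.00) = 299.29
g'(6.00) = 179.22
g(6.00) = 299.29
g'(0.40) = -3.21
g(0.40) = -2.13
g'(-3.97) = 139.38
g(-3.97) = -208.70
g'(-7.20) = 405.31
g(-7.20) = -1051.64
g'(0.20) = -2.13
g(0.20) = -1.59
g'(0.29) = -2.68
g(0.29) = -1.80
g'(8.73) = 416.88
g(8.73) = 1090.79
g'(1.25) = -1.92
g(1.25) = -4.98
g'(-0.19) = 1.46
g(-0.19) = -1.39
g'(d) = 6.54*d^2 - 9.28*d - 0.54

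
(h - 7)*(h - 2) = h^2 - 9*h + 14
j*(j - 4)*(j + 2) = j^3 - 2*j^2 - 8*j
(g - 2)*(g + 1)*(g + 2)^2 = g^4 + 3*g^3 - 2*g^2 - 12*g - 8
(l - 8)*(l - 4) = l^2 - 12*l + 32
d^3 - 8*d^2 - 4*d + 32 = (d - 8)*(d - 2)*(d + 2)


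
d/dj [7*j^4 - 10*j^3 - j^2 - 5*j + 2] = 28*j^3 - 30*j^2 - 2*j - 5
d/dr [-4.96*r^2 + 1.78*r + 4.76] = 1.78 - 9.92*r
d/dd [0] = 0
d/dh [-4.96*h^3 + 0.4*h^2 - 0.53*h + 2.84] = -14.88*h^2 + 0.8*h - 0.53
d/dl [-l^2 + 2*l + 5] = 2 - 2*l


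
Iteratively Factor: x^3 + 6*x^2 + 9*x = (x)*(x^2 + 6*x + 9) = x*(x + 3)*(x + 3)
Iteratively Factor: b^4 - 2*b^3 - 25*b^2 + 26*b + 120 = (b + 4)*(b^3 - 6*b^2 - b + 30) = (b - 5)*(b + 4)*(b^2 - b - 6) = (b - 5)*(b + 2)*(b + 4)*(b - 3)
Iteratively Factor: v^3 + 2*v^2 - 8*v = (v)*(v^2 + 2*v - 8) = v*(v + 4)*(v - 2)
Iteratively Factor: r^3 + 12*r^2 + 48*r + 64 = (r + 4)*(r^2 + 8*r + 16) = (r + 4)^2*(r + 4)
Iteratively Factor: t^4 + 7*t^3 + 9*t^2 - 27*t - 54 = (t + 3)*(t^3 + 4*t^2 - 3*t - 18) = (t - 2)*(t + 3)*(t^2 + 6*t + 9) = (t - 2)*(t + 3)^2*(t + 3)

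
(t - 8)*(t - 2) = t^2 - 10*t + 16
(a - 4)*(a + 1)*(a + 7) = a^3 + 4*a^2 - 25*a - 28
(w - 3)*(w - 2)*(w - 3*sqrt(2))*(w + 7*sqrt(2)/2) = w^4 - 5*w^3 + sqrt(2)*w^3/2 - 15*w^2 - 5*sqrt(2)*w^2/2 + 3*sqrt(2)*w + 105*w - 126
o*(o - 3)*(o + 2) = o^3 - o^2 - 6*o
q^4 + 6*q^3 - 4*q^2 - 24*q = q*(q - 2)*(q + 2)*(q + 6)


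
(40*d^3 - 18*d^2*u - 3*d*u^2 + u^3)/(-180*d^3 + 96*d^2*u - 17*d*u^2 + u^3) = (-8*d^2 + 2*d*u + u^2)/(36*d^2 - 12*d*u + u^2)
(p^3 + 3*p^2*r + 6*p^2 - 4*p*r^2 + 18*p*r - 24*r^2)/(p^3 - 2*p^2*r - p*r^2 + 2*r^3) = (p^2 + 4*p*r + 6*p + 24*r)/(p^2 - p*r - 2*r^2)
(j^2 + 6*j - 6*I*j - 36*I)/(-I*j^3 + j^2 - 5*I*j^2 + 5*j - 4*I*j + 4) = (I*j^2 + 6*j*(1 + I) + 36)/(j^3 + j^2*(5 + I) + j*(4 + 5*I) + 4*I)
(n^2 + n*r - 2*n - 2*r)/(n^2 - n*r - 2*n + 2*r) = (-n - r)/(-n + r)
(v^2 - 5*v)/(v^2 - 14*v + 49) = v*(v - 5)/(v^2 - 14*v + 49)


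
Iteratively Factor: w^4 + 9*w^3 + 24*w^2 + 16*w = (w + 4)*(w^3 + 5*w^2 + 4*w) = w*(w + 4)*(w^2 + 5*w + 4) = w*(w + 1)*(w + 4)*(w + 4)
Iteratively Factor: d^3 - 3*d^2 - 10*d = (d)*(d^2 - 3*d - 10) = d*(d + 2)*(d - 5)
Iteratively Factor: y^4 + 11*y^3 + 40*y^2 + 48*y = (y + 4)*(y^3 + 7*y^2 + 12*y) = (y + 3)*(y + 4)*(y^2 + 4*y) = y*(y + 3)*(y + 4)*(y + 4)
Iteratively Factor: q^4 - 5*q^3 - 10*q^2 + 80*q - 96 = (q - 2)*(q^3 - 3*q^2 - 16*q + 48) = (q - 3)*(q - 2)*(q^2 - 16) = (q - 4)*(q - 3)*(q - 2)*(q + 4)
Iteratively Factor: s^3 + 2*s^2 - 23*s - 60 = (s + 4)*(s^2 - 2*s - 15) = (s + 3)*(s + 4)*(s - 5)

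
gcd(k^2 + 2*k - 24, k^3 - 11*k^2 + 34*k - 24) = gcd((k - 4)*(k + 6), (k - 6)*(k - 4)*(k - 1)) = k - 4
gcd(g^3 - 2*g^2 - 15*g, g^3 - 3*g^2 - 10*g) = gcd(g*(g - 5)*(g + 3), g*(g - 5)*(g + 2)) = g^2 - 5*g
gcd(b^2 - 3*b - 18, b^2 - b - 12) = b + 3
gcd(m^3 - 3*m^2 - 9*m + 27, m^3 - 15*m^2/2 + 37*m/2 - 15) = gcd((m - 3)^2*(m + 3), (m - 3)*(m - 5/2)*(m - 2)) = m - 3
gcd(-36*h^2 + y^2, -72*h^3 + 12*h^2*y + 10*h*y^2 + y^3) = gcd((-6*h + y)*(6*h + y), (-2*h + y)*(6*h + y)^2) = 6*h + y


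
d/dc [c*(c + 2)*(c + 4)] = 3*c^2 + 12*c + 8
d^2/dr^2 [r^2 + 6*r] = 2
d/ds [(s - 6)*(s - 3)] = 2*s - 9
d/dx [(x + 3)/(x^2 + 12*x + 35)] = (x^2 + 12*x - 2*(x + 3)*(x + 6) + 35)/(x^2 + 12*x + 35)^2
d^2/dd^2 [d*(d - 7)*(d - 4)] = 6*d - 22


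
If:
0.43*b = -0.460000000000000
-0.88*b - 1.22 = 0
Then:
No Solution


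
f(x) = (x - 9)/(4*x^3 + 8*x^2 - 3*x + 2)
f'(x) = (x - 9)*(-12*x^2 - 16*x + 3)/(4*x^3 + 8*x^2 - 3*x + 2)^2 + 1/(4*x^3 + 8*x^2 - 3*x + 2) = (4*x^3 + 8*x^2 - 3*x - (x - 9)*(12*x^2 + 16*x - 3) + 2)/(4*x^3 + 8*x^2 - 3*x + 2)^2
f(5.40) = -0.00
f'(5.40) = 0.00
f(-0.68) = -1.49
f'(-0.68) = -1.77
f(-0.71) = -1.44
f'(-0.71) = -1.63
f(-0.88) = -1.22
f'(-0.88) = -1.05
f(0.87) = -1.01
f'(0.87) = 2.62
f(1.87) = -0.14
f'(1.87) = 0.21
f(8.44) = -0.00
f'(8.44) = 0.00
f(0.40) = -3.68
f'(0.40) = 8.81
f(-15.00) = 0.00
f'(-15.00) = 0.00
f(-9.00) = 0.01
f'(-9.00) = 0.00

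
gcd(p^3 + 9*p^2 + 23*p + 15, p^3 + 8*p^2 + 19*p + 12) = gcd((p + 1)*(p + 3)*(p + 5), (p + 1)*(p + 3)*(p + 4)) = p^2 + 4*p + 3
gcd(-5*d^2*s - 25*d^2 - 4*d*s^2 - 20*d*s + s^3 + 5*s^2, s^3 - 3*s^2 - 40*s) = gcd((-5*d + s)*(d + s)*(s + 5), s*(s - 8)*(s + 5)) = s + 5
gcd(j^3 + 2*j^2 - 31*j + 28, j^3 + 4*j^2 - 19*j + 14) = j^2 + 6*j - 7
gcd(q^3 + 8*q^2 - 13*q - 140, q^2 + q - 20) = q^2 + q - 20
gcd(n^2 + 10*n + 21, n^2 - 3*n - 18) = n + 3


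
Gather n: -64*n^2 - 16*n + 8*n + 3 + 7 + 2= -64*n^2 - 8*n + 12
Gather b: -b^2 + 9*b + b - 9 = -b^2 + 10*b - 9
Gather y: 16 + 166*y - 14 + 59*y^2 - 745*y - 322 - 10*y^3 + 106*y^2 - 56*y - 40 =-10*y^3 + 165*y^2 - 635*y - 360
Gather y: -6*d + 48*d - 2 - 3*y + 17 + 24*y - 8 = 42*d + 21*y + 7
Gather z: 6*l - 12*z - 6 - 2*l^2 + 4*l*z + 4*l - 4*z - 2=-2*l^2 + 10*l + z*(4*l - 16) - 8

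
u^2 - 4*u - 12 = (u - 6)*(u + 2)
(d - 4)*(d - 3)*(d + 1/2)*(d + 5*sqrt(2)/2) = d^4 - 13*d^3/2 + 5*sqrt(2)*d^3/2 - 65*sqrt(2)*d^2/4 + 17*d^2/2 + 6*d + 85*sqrt(2)*d/4 + 15*sqrt(2)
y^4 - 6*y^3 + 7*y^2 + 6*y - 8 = (y - 4)*(y - 2)*(y - 1)*(y + 1)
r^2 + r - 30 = (r - 5)*(r + 6)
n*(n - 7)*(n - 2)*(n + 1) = n^4 - 8*n^3 + 5*n^2 + 14*n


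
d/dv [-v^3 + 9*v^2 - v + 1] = -3*v^2 + 18*v - 1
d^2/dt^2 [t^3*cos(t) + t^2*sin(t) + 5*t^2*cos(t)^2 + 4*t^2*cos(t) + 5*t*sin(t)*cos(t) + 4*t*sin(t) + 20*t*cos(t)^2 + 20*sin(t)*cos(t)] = -t^3*cos(t) - 7*t^2*sin(t) - 4*t^2*cos(t) - 10*t^2*cos(2*t) - 20*t*sin(t) - 30*t*sin(2*t) + 10*t*cos(t) - 40*t*cos(2*t) + 2*sin(t) - 80*sin(2*t) + 16*cos(t) + 15*cos(2*t) + 5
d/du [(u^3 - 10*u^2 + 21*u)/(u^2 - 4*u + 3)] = (u^2 - 2*u + 7)/(u^2 - 2*u + 1)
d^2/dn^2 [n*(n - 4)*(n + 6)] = 6*n + 4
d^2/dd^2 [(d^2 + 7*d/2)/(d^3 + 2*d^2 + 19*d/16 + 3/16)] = 16*(512*d^6 + 5376*d^5 + 8928*d^4 + 3152*d^3 - 2592*d^2 - 2016*d - 381)/(4096*d^9 + 24576*d^8 + 63744*d^7 + 93440*d^6 + 84912*d^5 + 49344*d^4 + 18235*d^3 + 4113*d^2 + 513*d + 27)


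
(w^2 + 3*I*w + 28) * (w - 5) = w^3 - 5*w^2 + 3*I*w^2 + 28*w - 15*I*w - 140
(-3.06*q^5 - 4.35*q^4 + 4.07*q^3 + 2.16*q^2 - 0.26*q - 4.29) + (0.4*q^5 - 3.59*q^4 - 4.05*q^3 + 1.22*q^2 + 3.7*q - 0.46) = -2.66*q^5 - 7.94*q^4 + 0.0200000000000005*q^3 + 3.38*q^2 + 3.44*q - 4.75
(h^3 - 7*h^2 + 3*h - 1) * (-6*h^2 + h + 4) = -6*h^5 + 43*h^4 - 21*h^3 - 19*h^2 + 11*h - 4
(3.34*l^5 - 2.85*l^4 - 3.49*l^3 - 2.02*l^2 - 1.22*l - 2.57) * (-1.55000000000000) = -5.177*l^5 + 4.4175*l^4 + 5.4095*l^3 + 3.131*l^2 + 1.891*l + 3.9835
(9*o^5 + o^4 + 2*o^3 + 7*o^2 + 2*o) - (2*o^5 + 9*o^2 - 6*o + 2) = 7*o^5 + o^4 + 2*o^3 - 2*o^2 + 8*o - 2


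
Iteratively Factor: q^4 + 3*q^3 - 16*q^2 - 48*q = (q - 4)*(q^3 + 7*q^2 + 12*q) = q*(q - 4)*(q^2 + 7*q + 12) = q*(q - 4)*(q + 4)*(q + 3)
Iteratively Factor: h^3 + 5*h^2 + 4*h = (h + 4)*(h^2 + h) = h*(h + 4)*(h + 1)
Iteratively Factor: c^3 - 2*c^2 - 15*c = (c + 3)*(c^2 - 5*c) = (c - 5)*(c + 3)*(c)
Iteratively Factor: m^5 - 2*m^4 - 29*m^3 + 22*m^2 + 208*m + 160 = (m + 4)*(m^4 - 6*m^3 - 5*m^2 + 42*m + 40) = (m + 1)*(m + 4)*(m^3 - 7*m^2 + 2*m + 40) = (m - 4)*(m + 1)*(m + 4)*(m^2 - 3*m - 10) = (m - 4)*(m + 1)*(m + 2)*(m + 4)*(m - 5)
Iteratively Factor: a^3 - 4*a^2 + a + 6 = (a + 1)*(a^2 - 5*a + 6) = (a - 2)*(a + 1)*(a - 3)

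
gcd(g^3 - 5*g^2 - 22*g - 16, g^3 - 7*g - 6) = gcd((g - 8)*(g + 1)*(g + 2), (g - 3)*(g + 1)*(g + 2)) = g^2 + 3*g + 2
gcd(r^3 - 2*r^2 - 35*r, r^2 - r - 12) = 1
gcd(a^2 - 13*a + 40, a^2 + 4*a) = 1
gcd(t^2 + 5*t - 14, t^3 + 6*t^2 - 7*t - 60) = 1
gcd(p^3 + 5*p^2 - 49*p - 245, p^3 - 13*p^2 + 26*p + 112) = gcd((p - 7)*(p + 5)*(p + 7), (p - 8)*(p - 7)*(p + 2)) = p - 7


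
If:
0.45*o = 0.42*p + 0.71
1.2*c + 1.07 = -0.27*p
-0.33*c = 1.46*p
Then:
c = -0.94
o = 1.78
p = 0.21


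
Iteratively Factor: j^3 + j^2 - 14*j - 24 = (j - 4)*(j^2 + 5*j + 6) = (j - 4)*(j + 2)*(j + 3)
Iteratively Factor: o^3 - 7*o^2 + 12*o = (o)*(o^2 - 7*o + 12) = o*(o - 3)*(o - 4)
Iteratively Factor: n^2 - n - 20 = (n - 5)*(n + 4)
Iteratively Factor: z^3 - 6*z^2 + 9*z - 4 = (z - 1)*(z^2 - 5*z + 4) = (z - 4)*(z - 1)*(z - 1)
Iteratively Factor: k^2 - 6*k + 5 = (k - 5)*(k - 1)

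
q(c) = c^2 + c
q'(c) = 2*c + 1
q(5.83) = 39.82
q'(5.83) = 12.66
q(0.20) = 0.24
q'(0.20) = 1.40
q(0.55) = 0.85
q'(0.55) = 2.10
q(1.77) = 4.90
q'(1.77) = 4.54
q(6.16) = 44.11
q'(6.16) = 13.32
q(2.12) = 6.61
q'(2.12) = 5.24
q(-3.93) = 11.51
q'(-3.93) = -6.86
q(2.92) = 11.45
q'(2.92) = 6.84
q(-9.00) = 72.00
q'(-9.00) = -17.00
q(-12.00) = 132.00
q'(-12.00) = -23.00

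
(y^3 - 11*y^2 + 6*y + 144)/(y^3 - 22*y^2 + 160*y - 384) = (y + 3)/(y - 8)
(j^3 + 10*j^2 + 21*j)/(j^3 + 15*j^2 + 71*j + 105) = j/(j + 5)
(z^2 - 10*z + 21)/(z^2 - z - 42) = (z - 3)/(z + 6)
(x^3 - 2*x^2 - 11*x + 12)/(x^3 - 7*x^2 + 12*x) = (x^2 + 2*x - 3)/(x*(x - 3))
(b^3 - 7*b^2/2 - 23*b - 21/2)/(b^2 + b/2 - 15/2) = (2*b^2 - 13*b - 7)/(2*b - 5)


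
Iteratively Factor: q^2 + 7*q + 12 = (q + 3)*(q + 4)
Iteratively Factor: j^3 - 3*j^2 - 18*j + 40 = (j + 4)*(j^2 - 7*j + 10) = (j - 2)*(j + 4)*(j - 5)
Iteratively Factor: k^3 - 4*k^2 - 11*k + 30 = (k + 3)*(k^2 - 7*k + 10) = (k - 5)*(k + 3)*(k - 2)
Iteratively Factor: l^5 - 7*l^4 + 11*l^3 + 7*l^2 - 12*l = (l - 4)*(l^4 - 3*l^3 - l^2 + 3*l) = (l - 4)*(l - 3)*(l^3 - l) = (l - 4)*(l - 3)*(l - 1)*(l^2 + l) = l*(l - 4)*(l - 3)*(l - 1)*(l + 1)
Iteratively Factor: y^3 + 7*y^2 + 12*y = (y + 3)*(y^2 + 4*y) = y*(y + 3)*(y + 4)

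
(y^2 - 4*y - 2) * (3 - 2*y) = -2*y^3 + 11*y^2 - 8*y - 6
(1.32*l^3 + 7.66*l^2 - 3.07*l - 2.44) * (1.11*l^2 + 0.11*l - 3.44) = 1.4652*l^5 + 8.6478*l^4 - 7.1059*l^3 - 29.3965*l^2 + 10.2924*l + 8.3936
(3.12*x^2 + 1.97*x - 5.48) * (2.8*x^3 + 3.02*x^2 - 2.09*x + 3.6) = 8.736*x^5 + 14.9384*x^4 - 15.9154*x^3 - 9.4349*x^2 + 18.5452*x - 19.728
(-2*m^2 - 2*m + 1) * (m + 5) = -2*m^3 - 12*m^2 - 9*m + 5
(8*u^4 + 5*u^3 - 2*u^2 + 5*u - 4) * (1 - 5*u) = -40*u^5 - 17*u^4 + 15*u^3 - 27*u^2 + 25*u - 4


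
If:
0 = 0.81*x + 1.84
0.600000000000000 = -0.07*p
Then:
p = -8.57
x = -2.27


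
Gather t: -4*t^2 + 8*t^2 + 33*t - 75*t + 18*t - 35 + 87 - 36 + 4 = 4*t^2 - 24*t + 20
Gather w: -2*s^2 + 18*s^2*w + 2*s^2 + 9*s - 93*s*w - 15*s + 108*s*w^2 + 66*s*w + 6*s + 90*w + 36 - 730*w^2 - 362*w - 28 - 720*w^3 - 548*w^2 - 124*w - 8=-720*w^3 + w^2*(108*s - 1278) + w*(18*s^2 - 27*s - 396)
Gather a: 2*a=2*a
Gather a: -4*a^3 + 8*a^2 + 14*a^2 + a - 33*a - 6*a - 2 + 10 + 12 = -4*a^3 + 22*a^2 - 38*a + 20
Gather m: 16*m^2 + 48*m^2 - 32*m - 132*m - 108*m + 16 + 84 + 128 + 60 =64*m^2 - 272*m + 288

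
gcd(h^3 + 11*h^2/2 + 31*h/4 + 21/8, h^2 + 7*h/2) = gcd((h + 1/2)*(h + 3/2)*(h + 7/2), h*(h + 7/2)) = h + 7/2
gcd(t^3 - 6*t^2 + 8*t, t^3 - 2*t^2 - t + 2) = t - 2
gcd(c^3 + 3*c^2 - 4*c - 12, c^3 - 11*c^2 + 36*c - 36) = c - 2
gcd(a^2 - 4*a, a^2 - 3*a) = a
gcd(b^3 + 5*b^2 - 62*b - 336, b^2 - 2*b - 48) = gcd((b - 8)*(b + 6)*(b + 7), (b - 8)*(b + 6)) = b^2 - 2*b - 48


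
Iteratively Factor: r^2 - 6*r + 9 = (r - 3)*(r - 3)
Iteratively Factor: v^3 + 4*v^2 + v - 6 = (v + 2)*(v^2 + 2*v - 3) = (v - 1)*(v + 2)*(v + 3)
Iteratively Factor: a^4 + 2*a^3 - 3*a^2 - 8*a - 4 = (a + 1)*(a^3 + a^2 - 4*a - 4) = (a - 2)*(a + 1)*(a^2 + 3*a + 2) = (a - 2)*(a + 1)^2*(a + 2)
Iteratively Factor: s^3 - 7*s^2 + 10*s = (s - 2)*(s^2 - 5*s) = (s - 5)*(s - 2)*(s)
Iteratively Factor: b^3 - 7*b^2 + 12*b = (b - 4)*(b^2 - 3*b) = b*(b - 4)*(b - 3)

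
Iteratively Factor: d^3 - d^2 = (d - 1)*(d^2) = d*(d - 1)*(d)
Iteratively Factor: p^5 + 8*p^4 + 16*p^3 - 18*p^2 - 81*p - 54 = (p + 3)*(p^4 + 5*p^3 + p^2 - 21*p - 18) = (p + 3)^2*(p^3 + 2*p^2 - 5*p - 6) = (p - 2)*(p + 3)^2*(p^2 + 4*p + 3) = (p - 2)*(p + 3)^3*(p + 1)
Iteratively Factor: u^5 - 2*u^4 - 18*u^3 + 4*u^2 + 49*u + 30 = (u + 3)*(u^4 - 5*u^3 - 3*u^2 + 13*u + 10) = (u + 1)*(u + 3)*(u^3 - 6*u^2 + 3*u + 10) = (u + 1)^2*(u + 3)*(u^2 - 7*u + 10) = (u - 5)*(u + 1)^2*(u + 3)*(u - 2)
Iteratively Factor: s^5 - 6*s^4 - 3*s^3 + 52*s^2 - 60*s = (s - 2)*(s^4 - 4*s^3 - 11*s^2 + 30*s) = (s - 2)^2*(s^3 - 2*s^2 - 15*s) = (s - 2)^2*(s + 3)*(s^2 - 5*s) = s*(s - 2)^2*(s + 3)*(s - 5)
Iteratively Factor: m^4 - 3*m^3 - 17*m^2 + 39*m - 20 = (m + 4)*(m^3 - 7*m^2 + 11*m - 5) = (m - 1)*(m + 4)*(m^2 - 6*m + 5) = (m - 5)*(m - 1)*(m + 4)*(m - 1)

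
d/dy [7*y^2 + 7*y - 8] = 14*y + 7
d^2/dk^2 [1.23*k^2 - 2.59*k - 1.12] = 2.46000000000000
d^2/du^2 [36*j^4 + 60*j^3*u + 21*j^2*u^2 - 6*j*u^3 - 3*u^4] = 42*j^2 - 36*j*u - 36*u^2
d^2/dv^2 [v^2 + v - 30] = 2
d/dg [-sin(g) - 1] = -cos(g)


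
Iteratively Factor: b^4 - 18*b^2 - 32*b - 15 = (b + 1)*(b^3 - b^2 - 17*b - 15) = (b + 1)*(b + 3)*(b^2 - 4*b - 5) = (b + 1)^2*(b + 3)*(b - 5)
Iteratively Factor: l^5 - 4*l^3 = (l + 2)*(l^4 - 2*l^3) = l*(l + 2)*(l^3 - 2*l^2) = l^2*(l + 2)*(l^2 - 2*l) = l^2*(l - 2)*(l + 2)*(l)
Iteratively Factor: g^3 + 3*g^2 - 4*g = (g)*(g^2 + 3*g - 4) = g*(g - 1)*(g + 4)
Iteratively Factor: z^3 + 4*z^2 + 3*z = (z)*(z^2 + 4*z + 3) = z*(z + 3)*(z + 1)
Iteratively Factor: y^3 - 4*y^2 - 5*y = (y)*(y^2 - 4*y - 5) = y*(y + 1)*(y - 5)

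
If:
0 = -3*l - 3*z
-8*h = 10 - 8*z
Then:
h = z - 5/4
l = -z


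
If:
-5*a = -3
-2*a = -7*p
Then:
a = 3/5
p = 6/35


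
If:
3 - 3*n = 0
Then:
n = 1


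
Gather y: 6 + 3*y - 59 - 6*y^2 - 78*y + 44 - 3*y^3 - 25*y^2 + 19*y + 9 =-3*y^3 - 31*y^2 - 56*y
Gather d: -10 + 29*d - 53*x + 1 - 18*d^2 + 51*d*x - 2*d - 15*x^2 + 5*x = -18*d^2 + d*(51*x + 27) - 15*x^2 - 48*x - 9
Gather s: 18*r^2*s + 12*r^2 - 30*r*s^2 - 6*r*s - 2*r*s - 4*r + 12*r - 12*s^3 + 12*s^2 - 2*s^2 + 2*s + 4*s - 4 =12*r^2 + 8*r - 12*s^3 + s^2*(10 - 30*r) + s*(18*r^2 - 8*r + 6) - 4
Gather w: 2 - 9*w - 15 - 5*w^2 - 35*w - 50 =-5*w^2 - 44*w - 63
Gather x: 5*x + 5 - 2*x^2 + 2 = -2*x^2 + 5*x + 7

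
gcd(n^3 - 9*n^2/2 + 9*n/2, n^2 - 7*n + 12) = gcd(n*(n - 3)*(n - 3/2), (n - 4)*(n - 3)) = n - 3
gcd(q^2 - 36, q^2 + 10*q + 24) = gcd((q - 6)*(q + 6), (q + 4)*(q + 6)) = q + 6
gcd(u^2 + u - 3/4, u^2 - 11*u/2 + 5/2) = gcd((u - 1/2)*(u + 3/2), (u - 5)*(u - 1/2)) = u - 1/2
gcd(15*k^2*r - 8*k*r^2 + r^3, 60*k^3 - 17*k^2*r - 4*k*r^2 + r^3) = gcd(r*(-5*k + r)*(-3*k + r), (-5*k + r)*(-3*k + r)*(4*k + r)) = 15*k^2 - 8*k*r + r^2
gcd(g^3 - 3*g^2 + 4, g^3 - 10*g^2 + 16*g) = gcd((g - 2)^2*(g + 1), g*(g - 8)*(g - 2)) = g - 2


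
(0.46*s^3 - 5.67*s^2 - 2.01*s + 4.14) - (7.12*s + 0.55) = 0.46*s^3 - 5.67*s^2 - 9.13*s + 3.59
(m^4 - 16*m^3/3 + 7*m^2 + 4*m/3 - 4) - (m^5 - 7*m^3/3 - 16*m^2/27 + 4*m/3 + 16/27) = -m^5 + m^4 - 3*m^3 + 205*m^2/27 - 124/27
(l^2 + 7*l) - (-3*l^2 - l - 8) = 4*l^2 + 8*l + 8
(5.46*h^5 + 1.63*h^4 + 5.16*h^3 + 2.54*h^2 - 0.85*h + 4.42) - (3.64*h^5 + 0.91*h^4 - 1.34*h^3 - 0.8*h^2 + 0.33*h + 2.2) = 1.82*h^5 + 0.72*h^4 + 6.5*h^3 + 3.34*h^2 - 1.18*h + 2.22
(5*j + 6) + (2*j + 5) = 7*j + 11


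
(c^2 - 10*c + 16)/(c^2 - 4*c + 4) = (c - 8)/(c - 2)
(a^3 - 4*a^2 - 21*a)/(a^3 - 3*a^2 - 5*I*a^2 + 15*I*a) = (a^2 - 4*a - 21)/(a^2 - 3*a - 5*I*a + 15*I)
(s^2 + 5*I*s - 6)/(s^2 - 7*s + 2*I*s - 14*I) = (s + 3*I)/(s - 7)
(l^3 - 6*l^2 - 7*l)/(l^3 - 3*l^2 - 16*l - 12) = l*(l - 7)/(l^2 - 4*l - 12)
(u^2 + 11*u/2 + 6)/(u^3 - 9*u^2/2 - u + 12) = (u + 4)/(u^2 - 6*u + 8)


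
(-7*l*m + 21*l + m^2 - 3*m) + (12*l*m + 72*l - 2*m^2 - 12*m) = 5*l*m + 93*l - m^2 - 15*m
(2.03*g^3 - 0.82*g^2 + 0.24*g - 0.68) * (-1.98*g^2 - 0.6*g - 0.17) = -4.0194*g^5 + 0.4056*g^4 - 0.3283*g^3 + 1.3418*g^2 + 0.3672*g + 0.1156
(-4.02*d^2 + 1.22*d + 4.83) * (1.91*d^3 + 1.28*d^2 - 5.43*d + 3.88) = -7.6782*d^5 - 2.8154*d^4 + 32.6155*d^3 - 16.0398*d^2 - 21.4933*d + 18.7404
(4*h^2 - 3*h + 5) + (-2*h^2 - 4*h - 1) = 2*h^2 - 7*h + 4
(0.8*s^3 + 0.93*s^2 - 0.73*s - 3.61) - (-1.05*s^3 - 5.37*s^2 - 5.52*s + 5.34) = 1.85*s^3 + 6.3*s^2 + 4.79*s - 8.95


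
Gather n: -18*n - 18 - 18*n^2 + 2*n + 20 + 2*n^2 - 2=-16*n^2 - 16*n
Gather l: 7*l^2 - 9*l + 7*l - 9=7*l^2 - 2*l - 9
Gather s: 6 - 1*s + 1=7 - s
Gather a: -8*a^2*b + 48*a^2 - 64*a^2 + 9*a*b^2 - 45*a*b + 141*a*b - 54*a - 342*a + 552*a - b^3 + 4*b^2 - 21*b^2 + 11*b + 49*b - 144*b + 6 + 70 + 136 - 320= a^2*(-8*b - 16) + a*(9*b^2 + 96*b + 156) - b^3 - 17*b^2 - 84*b - 108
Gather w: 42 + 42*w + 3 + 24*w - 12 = 66*w + 33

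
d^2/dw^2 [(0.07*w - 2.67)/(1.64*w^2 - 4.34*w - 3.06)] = ((9.3652 - 0.6888*w)*(-1.64*w^2 + 4.34*w + 3.06) - (0.07*w - 2.67)*(3.28*w - 4.34)*(6.56*w - 8.68))/(-1.64*w^2 + 4.34*w + 3.06)^3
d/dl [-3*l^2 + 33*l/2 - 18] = 33/2 - 6*l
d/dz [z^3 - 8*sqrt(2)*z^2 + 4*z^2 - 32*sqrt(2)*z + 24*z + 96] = 3*z^2 - 16*sqrt(2)*z + 8*z - 32*sqrt(2) + 24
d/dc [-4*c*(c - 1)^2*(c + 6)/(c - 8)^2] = 8*(-c^4 + 14*c^3 + 48*c^2 - 85*c + 24)/(c^3 - 24*c^2 + 192*c - 512)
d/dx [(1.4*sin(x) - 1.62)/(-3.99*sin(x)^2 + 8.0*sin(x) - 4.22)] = (5.586*sin(x)^2 - 12.9276*sin(x) + 7.052)*cos(x)/(15.9201*sin(x)^4 - 63.84*sin(x)^3 + 97.6756*sin(x)^2 - 67.52*sin(x) + 17.8084)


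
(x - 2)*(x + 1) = x^2 - x - 2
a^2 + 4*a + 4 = (a + 2)^2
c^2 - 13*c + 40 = (c - 8)*(c - 5)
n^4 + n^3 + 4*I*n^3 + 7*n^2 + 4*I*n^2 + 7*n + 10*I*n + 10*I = (n + 1)*(n - 2*I)*(n + I)*(n + 5*I)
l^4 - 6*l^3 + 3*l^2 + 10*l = l*(l - 5)*(l - 2)*(l + 1)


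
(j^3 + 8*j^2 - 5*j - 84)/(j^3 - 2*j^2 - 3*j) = (j^2 + 11*j + 28)/(j*(j + 1))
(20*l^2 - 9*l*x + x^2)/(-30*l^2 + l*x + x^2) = (-4*l + x)/(6*l + x)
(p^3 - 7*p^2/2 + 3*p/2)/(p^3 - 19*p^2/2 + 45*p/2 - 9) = p/(p - 6)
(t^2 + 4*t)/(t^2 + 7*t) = (t + 4)/(t + 7)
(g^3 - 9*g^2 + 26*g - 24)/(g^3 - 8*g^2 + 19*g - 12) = (g - 2)/(g - 1)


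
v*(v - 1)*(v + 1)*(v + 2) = v^4 + 2*v^3 - v^2 - 2*v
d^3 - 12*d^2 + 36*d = d*(d - 6)^2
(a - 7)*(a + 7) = a^2 - 49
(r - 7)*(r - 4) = r^2 - 11*r + 28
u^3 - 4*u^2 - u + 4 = (u - 4)*(u - 1)*(u + 1)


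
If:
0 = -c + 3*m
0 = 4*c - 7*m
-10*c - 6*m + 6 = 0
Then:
No Solution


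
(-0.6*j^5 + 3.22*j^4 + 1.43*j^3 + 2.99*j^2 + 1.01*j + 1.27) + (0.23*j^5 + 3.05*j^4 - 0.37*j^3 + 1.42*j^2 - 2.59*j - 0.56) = -0.37*j^5 + 6.27*j^4 + 1.06*j^3 + 4.41*j^2 - 1.58*j + 0.71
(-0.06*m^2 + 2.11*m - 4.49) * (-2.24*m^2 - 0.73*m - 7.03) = 0.1344*m^4 - 4.6826*m^3 + 8.9391*m^2 - 11.5556*m + 31.5647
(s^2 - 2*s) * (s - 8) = s^3 - 10*s^2 + 16*s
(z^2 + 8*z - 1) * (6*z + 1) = 6*z^3 + 49*z^2 + 2*z - 1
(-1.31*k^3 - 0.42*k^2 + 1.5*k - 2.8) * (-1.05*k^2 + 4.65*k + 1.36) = 1.3755*k^5 - 5.6505*k^4 - 5.3096*k^3 + 9.3438*k^2 - 10.98*k - 3.808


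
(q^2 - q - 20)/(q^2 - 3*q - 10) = (q + 4)/(q + 2)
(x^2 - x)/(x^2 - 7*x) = (x - 1)/(x - 7)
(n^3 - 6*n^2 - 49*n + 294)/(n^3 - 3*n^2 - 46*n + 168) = (n - 7)/(n - 4)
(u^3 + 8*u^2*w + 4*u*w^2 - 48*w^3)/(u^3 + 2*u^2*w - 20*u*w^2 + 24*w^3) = (u + 4*w)/(u - 2*w)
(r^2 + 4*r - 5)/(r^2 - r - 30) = (r - 1)/(r - 6)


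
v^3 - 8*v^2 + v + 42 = (v - 7)*(v - 3)*(v + 2)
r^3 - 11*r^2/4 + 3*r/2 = r*(r - 2)*(r - 3/4)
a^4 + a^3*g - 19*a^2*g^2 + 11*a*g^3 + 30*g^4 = (a - 3*g)*(a - 2*g)*(a + g)*(a + 5*g)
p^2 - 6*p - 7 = (p - 7)*(p + 1)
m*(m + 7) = m^2 + 7*m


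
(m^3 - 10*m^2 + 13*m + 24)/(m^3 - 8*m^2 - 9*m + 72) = (m + 1)/(m + 3)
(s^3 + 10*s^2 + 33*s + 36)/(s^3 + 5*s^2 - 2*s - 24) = (s + 3)/(s - 2)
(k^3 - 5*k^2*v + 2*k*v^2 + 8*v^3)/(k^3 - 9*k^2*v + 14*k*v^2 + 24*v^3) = (-k + 2*v)/(-k + 6*v)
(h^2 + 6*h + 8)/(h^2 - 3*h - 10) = (h + 4)/(h - 5)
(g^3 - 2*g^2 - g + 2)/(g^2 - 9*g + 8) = (g^2 - g - 2)/(g - 8)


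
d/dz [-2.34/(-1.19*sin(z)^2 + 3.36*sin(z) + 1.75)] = (7.8624 - 5.5692*sin(z))*cos(z)/(-1.19*sin(z)^2 + 3.36*sin(z) + 1.75)^2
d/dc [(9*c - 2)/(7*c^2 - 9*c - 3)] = (-63*c^2 + 28*c - 45)/(49*c^4 - 126*c^3 + 39*c^2 + 54*c + 9)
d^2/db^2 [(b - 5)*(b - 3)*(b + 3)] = 6*b - 10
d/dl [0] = 0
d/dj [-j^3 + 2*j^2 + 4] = j*(4 - 3*j)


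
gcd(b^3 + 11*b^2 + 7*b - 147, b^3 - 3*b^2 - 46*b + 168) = b + 7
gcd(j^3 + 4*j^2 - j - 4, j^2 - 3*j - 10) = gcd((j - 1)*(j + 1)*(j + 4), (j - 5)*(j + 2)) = 1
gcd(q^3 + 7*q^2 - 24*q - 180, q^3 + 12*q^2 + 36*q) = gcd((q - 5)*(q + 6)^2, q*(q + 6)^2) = q^2 + 12*q + 36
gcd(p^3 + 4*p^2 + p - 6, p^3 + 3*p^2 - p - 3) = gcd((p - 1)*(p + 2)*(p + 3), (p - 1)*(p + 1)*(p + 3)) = p^2 + 2*p - 3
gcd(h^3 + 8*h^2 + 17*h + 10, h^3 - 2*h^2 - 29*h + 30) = h + 5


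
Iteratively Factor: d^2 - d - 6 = (d + 2)*(d - 3)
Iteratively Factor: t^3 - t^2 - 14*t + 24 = (t - 2)*(t^2 + t - 12) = (t - 3)*(t - 2)*(t + 4)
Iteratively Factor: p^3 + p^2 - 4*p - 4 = (p + 1)*(p^2 - 4) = (p - 2)*(p + 1)*(p + 2)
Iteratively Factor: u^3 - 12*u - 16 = (u - 4)*(u^2 + 4*u + 4) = (u - 4)*(u + 2)*(u + 2)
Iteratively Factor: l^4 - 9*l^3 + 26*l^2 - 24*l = (l - 2)*(l^3 - 7*l^2 + 12*l) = l*(l - 2)*(l^2 - 7*l + 12) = l*(l - 4)*(l - 2)*(l - 3)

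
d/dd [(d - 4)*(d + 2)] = 2*d - 2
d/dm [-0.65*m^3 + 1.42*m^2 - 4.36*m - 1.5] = -1.95*m^2 + 2.84*m - 4.36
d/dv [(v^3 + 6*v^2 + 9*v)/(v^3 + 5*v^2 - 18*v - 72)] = (-v^2 - 48*v - 72)/(v^4 + 4*v^3 - 44*v^2 - 96*v + 576)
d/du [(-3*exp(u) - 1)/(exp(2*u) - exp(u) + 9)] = ((2*exp(u) - 1)*(3*exp(u) + 1) - 3*exp(2*u) + 3*exp(u) - 27)*exp(u)/(exp(2*u) - exp(u) + 9)^2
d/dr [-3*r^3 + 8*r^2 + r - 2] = -9*r^2 + 16*r + 1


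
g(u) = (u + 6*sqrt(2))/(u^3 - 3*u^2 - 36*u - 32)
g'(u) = (u + 6*sqrt(2))*(-3*u^2 + 6*u + 36)/(u^3 - 3*u^2 - 36*u - 32)^2 + 1/(u^3 - 3*u^2 - 36*u - 32) = (u^3 - 3*u^2 - 36*u + 3*(u + 6*sqrt(2))*(-u^2 + 2*u + 12) - 32)/(-u^3 + 3*u^2 + 36*u + 32)^2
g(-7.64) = 0.00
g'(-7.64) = 0.00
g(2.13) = -0.09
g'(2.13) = 0.02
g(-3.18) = 0.27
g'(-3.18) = -0.13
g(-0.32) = -0.39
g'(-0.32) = 0.59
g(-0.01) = -0.27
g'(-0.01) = 0.27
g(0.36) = -0.20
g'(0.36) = 0.14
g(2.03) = -0.10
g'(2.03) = 0.02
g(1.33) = -0.12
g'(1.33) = 0.04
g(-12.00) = 0.00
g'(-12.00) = 0.00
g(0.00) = -0.27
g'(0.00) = 0.27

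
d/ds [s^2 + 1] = 2*s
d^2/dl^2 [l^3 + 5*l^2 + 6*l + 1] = 6*l + 10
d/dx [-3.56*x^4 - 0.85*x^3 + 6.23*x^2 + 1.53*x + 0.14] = -14.24*x^3 - 2.55*x^2 + 12.46*x + 1.53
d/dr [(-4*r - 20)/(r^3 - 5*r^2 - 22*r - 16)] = 8*(r^3 + 5*r^2 - 25*r - 47)/(r^6 - 10*r^5 - 19*r^4 + 188*r^3 + 644*r^2 + 704*r + 256)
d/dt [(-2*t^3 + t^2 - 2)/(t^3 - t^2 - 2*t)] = (t^4 + 8*t^3 + 4*t^2 - 4*t - 4)/(t^2*(t^4 - 2*t^3 - 3*t^2 + 4*t + 4))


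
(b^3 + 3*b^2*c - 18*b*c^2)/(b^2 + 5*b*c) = (b^2 + 3*b*c - 18*c^2)/(b + 5*c)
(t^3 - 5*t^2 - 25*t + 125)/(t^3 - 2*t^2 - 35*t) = (t^2 - 10*t + 25)/(t*(t - 7))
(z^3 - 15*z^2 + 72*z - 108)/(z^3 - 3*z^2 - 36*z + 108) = (z - 6)/(z + 6)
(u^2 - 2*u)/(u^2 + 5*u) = (u - 2)/(u + 5)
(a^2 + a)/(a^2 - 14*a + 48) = a*(a + 1)/(a^2 - 14*a + 48)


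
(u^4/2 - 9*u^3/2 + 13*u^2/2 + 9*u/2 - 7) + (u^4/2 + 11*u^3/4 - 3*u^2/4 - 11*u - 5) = u^4 - 7*u^3/4 + 23*u^2/4 - 13*u/2 - 12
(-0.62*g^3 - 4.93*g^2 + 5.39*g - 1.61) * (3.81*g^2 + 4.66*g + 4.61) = -2.3622*g^5 - 21.6725*g^4 - 5.2961*g^3 - 3.744*g^2 + 17.3453*g - 7.4221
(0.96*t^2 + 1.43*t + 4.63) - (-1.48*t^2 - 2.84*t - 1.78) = 2.44*t^2 + 4.27*t + 6.41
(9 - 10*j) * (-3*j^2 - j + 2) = 30*j^3 - 17*j^2 - 29*j + 18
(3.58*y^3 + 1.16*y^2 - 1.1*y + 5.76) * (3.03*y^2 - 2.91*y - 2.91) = 10.8474*y^5 - 6.903*y^4 - 17.1264*y^3 + 17.2782*y^2 - 13.5606*y - 16.7616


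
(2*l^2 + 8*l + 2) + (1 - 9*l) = 2*l^2 - l + 3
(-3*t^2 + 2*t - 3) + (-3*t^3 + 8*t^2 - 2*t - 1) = -3*t^3 + 5*t^2 - 4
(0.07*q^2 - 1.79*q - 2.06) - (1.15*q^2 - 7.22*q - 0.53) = -1.08*q^2 + 5.43*q - 1.53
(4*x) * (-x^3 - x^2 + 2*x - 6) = -4*x^4 - 4*x^3 + 8*x^2 - 24*x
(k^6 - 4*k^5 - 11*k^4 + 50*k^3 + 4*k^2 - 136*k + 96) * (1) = k^6 - 4*k^5 - 11*k^4 + 50*k^3 + 4*k^2 - 136*k + 96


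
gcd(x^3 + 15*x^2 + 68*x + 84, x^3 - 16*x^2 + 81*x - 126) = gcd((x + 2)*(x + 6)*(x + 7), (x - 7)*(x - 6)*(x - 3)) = 1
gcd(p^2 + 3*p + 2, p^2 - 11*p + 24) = 1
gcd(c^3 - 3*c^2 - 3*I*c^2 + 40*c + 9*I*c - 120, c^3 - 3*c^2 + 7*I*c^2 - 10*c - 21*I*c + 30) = c^2 + c*(-3 + 5*I) - 15*I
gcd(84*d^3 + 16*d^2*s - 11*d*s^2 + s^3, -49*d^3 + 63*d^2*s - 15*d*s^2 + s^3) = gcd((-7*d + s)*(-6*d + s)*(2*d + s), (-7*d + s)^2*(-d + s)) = -7*d + s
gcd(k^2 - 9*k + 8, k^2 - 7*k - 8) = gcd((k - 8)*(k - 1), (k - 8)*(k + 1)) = k - 8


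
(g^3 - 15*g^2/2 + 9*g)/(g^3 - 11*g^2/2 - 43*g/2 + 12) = g*(2*g^2 - 15*g + 18)/(2*g^3 - 11*g^2 - 43*g + 24)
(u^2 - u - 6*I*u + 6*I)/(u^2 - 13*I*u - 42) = (u - 1)/(u - 7*I)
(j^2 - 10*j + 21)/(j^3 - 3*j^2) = (j - 7)/j^2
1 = 1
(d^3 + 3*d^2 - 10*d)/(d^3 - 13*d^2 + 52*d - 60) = d*(d + 5)/(d^2 - 11*d + 30)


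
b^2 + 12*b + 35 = (b + 5)*(b + 7)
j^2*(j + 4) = j^3 + 4*j^2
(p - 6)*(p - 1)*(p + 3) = p^3 - 4*p^2 - 15*p + 18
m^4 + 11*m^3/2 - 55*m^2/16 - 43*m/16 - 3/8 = (m - 1)*(m + 1/4)^2*(m + 6)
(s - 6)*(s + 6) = s^2 - 36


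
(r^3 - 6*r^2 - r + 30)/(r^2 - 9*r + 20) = (r^2 - r - 6)/(r - 4)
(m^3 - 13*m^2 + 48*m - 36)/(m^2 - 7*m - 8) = (-m^3 + 13*m^2 - 48*m + 36)/(-m^2 + 7*m + 8)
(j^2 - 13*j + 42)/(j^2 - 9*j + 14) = (j - 6)/(j - 2)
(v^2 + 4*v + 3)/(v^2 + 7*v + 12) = (v + 1)/(v + 4)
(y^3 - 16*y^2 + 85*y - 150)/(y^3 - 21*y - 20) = (y^2 - 11*y + 30)/(y^2 + 5*y + 4)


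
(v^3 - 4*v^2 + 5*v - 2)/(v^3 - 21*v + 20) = (v^2 - 3*v + 2)/(v^2 + v - 20)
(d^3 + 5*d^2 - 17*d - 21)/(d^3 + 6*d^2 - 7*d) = (d^2 - 2*d - 3)/(d*(d - 1))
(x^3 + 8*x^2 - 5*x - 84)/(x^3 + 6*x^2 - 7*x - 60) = (x + 7)/(x + 5)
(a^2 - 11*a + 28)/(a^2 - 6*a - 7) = (a - 4)/(a + 1)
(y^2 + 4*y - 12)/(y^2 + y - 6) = (y + 6)/(y + 3)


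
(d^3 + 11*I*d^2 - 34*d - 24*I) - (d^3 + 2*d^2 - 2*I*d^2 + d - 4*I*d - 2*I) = -2*d^2 + 13*I*d^2 - 35*d + 4*I*d - 22*I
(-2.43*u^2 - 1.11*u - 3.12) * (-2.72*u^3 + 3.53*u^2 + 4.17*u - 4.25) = 6.6096*u^5 - 5.5587*u^4 - 5.565*u^3 - 5.3148*u^2 - 8.2929*u + 13.26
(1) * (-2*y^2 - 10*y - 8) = -2*y^2 - 10*y - 8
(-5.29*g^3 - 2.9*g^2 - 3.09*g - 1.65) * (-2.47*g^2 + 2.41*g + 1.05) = 13.0663*g^5 - 5.5859*g^4 - 4.9112*g^3 - 6.4164*g^2 - 7.221*g - 1.7325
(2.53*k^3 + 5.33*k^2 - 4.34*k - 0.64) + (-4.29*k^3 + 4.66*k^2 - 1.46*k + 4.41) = -1.76*k^3 + 9.99*k^2 - 5.8*k + 3.77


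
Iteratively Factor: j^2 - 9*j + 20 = (j - 5)*(j - 4)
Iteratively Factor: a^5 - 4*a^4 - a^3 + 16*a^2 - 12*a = (a)*(a^4 - 4*a^3 - a^2 + 16*a - 12) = a*(a + 2)*(a^3 - 6*a^2 + 11*a - 6) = a*(a - 1)*(a + 2)*(a^2 - 5*a + 6) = a*(a - 3)*(a - 1)*(a + 2)*(a - 2)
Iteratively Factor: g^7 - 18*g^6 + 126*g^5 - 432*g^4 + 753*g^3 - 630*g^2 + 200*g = (g - 5)*(g^6 - 13*g^5 + 61*g^4 - 127*g^3 + 118*g^2 - 40*g) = (g - 5)*(g - 1)*(g^5 - 12*g^4 + 49*g^3 - 78*g^2 + 40*g) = (g - 5)^2*(g - 1)*(g^4 - 7*g^3 + 14*g^2 - 8*g) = (g - 5)^2*(g - 4)*(g - 1)*(g^3 - 3*g^2 + 2*g) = (g - 5)^2*(g - 4)*(g - 1)^2*(g^2 - 2*g) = (g - 5)^2*(g - 4)*(g - 2)*(g - 1)^2*(g)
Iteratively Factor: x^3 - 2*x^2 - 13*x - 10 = (x + 2)*(x^2 - 4*x - 5) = (x - 5)*(x + 2)*(x + 1)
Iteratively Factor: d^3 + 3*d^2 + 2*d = (d + 2)*(d^2 + d) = d*(d + 2)*(d + 1)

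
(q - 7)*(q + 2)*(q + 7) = q^3 + 2*q^2 - 49*q - 98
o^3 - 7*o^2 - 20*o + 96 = (o - 8)*(o - 3)*(o + 4)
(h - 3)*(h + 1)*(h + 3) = h^3 + h^2 - 9*h - 9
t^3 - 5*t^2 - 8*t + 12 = (t - 6)*(t - 1)*(t + 2)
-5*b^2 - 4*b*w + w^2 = (-5*b + w)*(b + w)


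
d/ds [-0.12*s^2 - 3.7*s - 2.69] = -0.24*s - 3.7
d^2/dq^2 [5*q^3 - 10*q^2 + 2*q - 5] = 30*q - 20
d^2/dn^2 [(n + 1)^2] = 2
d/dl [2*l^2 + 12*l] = 4*l + 12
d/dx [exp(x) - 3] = exp(x)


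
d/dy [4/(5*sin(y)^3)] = -12*cos(y)/(5*sin(y)^4)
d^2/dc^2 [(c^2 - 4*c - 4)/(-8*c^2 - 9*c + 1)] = 2*(328*c^3 + 744*c^2 + 960*c + 391)/(512*c^6 + 1728*c^5 + 1752*c^4 + 297*c^3 - 219*c^2 + 27*c - 1)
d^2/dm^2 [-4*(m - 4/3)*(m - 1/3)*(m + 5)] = -24*m - 80/3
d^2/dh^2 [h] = 0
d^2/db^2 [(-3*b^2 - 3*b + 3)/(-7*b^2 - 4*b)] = 6*(21*b^3 - 147*b^2 - 84*b - 16)/(b^3*(343*b^3 + 588*b^2 + 336*b + 64))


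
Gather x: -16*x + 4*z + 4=-16*x + 4*z + 4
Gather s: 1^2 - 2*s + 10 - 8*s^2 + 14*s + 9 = -8*s^2 + 12*s + 20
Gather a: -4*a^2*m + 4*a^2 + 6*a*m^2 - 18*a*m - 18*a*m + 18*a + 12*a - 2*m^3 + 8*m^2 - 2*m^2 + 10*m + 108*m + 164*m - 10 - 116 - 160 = a^2*(4 - 4*m) + a*(6*m^2 - 36*m + 30) - 2*m^3 + 6*m^2 + 282*m - 286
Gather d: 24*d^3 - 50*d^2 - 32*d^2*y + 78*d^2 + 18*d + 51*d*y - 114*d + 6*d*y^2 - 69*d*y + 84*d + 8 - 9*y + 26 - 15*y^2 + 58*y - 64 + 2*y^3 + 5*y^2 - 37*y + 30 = 24*d^3 + d^2*(28 - 32*y) + d*(6*y^2 - 18*y - 12) + 2*y^3 - 10*y^2 + 12*y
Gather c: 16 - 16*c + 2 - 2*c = 18 - 18*c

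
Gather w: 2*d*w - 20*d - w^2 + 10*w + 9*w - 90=-20*d - w^2 + w*(2*d + 19) - 90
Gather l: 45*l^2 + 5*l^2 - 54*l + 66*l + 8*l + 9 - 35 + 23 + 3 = 50*l^2 + 20*l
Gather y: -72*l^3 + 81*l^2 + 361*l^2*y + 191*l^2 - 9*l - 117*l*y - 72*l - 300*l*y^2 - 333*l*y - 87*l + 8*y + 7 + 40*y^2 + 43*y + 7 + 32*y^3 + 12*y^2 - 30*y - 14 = -72*l^3 + 272*l^2 - 168*l + 32*y^3 + y^2*(52 - 300*l) + y*(361*l^2 - 450*l + 21)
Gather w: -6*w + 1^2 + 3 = 4 - 6*w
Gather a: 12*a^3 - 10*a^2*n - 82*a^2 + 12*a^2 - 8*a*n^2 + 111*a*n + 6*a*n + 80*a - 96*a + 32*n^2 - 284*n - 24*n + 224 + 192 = 12*a^3 + a^2*(-10*n - 70) + a*(-8*n^2 + 117*n - 16) + 32*n^2 - 308*n + 416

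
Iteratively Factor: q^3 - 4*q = (q)*(q^2 - 4) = q*(q + 2)*(q - 2)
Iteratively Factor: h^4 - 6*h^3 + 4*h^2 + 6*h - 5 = (h - 1)*(h^3 - 5*h^2 - h + 5) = (h - 1)*(h + 1)*(h^2 - 6*h + 5) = (h - 5)*(h - 1)*(h + 1)*(h - 1)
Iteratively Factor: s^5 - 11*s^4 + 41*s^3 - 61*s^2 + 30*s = (s - 5)*(s^4 - 6*s^3 + 11*s^2 - 6*s) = s*(s - 5)*(s^3 - 6*s^2 + 11*s - 6) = s*(s - 5)*(s - 3)*(s^2 - 3*s + 2) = s*(s - 5)*(s - 3)*(s - 1)*(s - 2)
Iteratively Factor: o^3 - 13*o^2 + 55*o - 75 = (o - 5)*(o^2 - 8*o + 15) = (o - 5)^2*(o - 3)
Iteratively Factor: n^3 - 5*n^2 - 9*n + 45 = (n - 5)*(n^2 - 9) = (n - 5)*(n + 3)*(n - 3)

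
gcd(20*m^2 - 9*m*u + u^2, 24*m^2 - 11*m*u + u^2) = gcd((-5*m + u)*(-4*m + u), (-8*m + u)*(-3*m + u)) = 1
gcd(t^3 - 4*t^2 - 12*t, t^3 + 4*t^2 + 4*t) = t^2 + 2*t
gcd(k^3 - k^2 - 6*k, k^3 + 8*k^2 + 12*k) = k^2 + 2*k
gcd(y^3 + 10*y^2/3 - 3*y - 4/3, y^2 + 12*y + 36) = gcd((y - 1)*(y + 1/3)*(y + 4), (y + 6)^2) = 1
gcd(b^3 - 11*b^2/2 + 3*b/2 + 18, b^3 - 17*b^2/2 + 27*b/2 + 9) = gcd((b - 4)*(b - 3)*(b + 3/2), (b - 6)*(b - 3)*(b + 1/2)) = b - 3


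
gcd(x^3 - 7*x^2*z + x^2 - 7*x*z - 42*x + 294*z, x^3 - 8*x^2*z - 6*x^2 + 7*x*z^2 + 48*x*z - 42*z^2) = x^2 - 7*x*z - 6*x + 42*z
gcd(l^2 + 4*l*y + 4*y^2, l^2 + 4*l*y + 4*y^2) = l^2 + 4*l*y + 4*y^2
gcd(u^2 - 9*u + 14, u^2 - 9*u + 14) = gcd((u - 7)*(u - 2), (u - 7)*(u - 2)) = u^2 - 9*u + 14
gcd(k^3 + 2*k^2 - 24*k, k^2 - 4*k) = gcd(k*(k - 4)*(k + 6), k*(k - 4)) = k^2 - 4*k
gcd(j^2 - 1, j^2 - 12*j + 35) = 1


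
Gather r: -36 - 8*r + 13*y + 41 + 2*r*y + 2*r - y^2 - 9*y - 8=r*(2*y - 6) - y^2 + 4*y - 3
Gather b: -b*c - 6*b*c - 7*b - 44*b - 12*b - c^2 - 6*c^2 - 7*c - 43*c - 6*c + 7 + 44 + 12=b*(-7*c - 63) - 7*c^2 - 56*c + 63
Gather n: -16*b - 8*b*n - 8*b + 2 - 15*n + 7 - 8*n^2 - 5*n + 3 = -24*b - 8*n^2 + n*(-8*b - 20) + 12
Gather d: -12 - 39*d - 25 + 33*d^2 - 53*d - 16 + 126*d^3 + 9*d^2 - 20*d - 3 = 126*d^3 + 42*d^2 - 112*d - 56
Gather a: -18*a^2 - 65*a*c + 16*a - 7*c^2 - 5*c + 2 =-18*a^2 + a*(16 - 65*c) - 7*c^2 - 5*c + 2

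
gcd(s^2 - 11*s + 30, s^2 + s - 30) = s - 5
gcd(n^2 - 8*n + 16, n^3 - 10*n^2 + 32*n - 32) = n^2 - 8*n + 16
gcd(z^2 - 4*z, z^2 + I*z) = z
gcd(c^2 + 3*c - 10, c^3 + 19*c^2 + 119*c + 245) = c + 5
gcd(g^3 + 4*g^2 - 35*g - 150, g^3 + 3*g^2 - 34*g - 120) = g^2 - g - 30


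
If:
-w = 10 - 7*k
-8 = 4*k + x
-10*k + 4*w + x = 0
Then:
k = 24/7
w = 14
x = -152/7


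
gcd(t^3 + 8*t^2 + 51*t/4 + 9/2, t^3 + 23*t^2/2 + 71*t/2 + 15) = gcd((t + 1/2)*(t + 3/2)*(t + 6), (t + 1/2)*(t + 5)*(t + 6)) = t^2 + 13*t/2 + 3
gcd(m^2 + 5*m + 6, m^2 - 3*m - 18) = m + 3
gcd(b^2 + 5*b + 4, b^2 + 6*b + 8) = b + 4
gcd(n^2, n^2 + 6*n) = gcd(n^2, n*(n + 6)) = n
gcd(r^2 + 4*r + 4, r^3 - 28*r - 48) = r + 2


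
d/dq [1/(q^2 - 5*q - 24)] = (5 - 2*q)/(-q^2 + 5*q + 24)^2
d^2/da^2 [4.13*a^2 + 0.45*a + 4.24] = 8.26000000000000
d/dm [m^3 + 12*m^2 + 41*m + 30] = 3*m^2 + 24*m + 41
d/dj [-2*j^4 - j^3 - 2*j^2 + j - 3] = -8*j^3 - 3*j^2 - 4*j + 1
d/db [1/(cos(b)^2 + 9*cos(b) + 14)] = (2*cos(b) + 9)*sin(b)/(cos(b)^2 + 9*cos(b) + 14)^2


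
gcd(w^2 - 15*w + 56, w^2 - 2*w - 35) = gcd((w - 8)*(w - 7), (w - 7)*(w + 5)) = w - 7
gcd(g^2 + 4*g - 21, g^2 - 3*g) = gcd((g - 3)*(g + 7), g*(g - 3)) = g - 3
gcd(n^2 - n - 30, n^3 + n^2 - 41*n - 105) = n + 5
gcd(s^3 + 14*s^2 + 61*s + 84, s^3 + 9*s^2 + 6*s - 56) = s^2 + 11*s + 28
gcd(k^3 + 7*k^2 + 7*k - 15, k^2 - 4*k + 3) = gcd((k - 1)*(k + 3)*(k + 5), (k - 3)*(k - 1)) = k - 1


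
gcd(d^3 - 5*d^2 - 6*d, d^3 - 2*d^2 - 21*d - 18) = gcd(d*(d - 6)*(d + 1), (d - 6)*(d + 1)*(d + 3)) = d^2 - 5*d - 6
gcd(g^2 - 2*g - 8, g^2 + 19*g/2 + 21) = 1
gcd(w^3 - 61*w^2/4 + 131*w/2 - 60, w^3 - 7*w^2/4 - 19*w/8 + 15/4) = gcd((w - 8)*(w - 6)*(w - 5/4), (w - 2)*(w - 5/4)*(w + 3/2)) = w - 5/4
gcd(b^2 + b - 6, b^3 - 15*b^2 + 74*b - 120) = 1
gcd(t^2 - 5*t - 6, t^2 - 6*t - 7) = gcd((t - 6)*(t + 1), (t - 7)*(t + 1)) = t + 1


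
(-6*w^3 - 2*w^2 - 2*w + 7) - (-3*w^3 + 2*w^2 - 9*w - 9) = -3*w^3 - 4*w^2 + 7*w + 16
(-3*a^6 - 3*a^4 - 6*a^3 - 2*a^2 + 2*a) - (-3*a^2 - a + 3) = -3*a^6 - 3*a^4 - 6*a^3 + a^2 + 3*a - 3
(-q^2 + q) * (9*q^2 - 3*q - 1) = -9*q^4 + 12*q^3 - 2*q^2 - q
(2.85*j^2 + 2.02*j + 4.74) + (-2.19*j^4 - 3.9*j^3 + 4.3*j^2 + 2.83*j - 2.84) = -2.19*j^4 - 3.9*j^3 + 7.15*j^2 + 4.85*j + 1.9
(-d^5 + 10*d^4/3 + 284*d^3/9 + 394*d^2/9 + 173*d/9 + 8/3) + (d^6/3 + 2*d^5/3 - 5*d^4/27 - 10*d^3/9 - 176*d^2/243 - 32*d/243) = d^6/3 - d^5/3 + 85*d^4/27 + 274*d^3/9 + 10462*d^2/243 + 4639*d/243 + 8/3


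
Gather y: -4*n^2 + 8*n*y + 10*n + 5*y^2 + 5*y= -4*n^2 + 10*n + 5*y^2 + y*(8*n + 5)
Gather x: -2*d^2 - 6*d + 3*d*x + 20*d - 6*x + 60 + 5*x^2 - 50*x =-2*d^2 + 14*d + 5*x^2 + x*(3*d - 56) + 60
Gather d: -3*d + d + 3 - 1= 2 - 2*d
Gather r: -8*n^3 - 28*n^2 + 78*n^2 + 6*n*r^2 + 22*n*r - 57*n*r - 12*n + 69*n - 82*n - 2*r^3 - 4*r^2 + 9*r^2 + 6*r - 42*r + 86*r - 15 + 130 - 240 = -8*n^3 + 50*n^2 - 25*n - 2*r^3 + r^2*(6*n + 5) + r*(50 - 35*n) - 125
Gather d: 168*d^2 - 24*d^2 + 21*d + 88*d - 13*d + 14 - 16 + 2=144*d^2 + 96*d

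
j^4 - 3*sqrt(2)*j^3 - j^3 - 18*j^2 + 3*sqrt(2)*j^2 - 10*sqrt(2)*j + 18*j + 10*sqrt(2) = (j - 1)*(j - 5*sqrt(2))*(j + sqrt(2))^2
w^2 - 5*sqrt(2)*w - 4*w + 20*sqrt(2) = (w - 4)*(w - 5*sqrt(2))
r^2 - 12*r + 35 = (r - 7)*(r - 5)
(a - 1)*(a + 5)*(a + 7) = a^3 + 11*a^2 + 23*a - 35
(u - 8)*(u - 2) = u^2 - 10*u + 16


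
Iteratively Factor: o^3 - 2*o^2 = (o)*(o^2 - 2*o) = o^2*(o - 2)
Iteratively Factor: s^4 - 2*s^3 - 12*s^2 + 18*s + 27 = (s + 1)*(s^3 - 3*s^2 - 9*s + 27) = (s - 3)*(s + 1)*(s^2 - 9) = (s - 3)*(s + 1)*(s + 3)*(s - 3)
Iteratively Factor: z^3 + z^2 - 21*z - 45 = (z + 3)*(z^2 - 2*z - 15) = (z - 5)*(z + 3)*(z + 3)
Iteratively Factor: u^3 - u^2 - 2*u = (u + 1)*(u^2 - 2*u) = u*(u + 1)*(u - 2)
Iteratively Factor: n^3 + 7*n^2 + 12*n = (n + 3)*(n^2 + 4*n) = (n + 3)*(n + 4)*(n)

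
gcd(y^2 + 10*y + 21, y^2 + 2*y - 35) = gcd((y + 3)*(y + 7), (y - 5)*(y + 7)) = y + 7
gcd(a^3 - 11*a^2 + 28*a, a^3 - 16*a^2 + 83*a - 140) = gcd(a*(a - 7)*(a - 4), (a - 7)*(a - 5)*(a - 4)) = a^2 - 11*a + 28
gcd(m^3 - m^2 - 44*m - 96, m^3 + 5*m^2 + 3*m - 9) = m + 3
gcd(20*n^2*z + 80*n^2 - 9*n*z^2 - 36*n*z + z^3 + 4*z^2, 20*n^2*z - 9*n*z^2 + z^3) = 20*n^2 - 9*n*z + z^2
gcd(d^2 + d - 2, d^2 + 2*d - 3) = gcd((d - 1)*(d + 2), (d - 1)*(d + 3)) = d - 1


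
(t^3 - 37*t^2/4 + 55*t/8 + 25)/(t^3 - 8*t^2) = 1 - 5/(4*t) - 25/(8*t^2)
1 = 1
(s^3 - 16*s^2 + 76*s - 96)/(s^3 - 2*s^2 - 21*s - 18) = (s^2 - 10*s + 16)/(s^2 + 4*s + 3)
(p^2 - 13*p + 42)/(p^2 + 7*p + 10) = (p^2 - 13*p + 42)/(p^2 + 7*p + 10)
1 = 1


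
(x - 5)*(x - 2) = x^2 - 7*x + 10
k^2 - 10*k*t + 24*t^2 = (k - 6*t)*(k - 4*t)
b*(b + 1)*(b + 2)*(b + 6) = b^4 + 9*b^3 + 20*b^2 + 12*b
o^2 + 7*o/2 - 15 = (o - 5/2)*(o + 6)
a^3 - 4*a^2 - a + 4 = (a - 4)*(a - 1)*(a + 1)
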